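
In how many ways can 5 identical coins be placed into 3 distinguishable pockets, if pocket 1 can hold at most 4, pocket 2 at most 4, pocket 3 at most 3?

By stars and bars, unrestricted non-negative solutions to x_1+…+x_3 = 5 number C(5+2,2) = 21.
Subtract solutions that violate a single cap (substitute x_i' = x_i − (cap_i+1)): x_1 ≥ 5 gives C(2,2) = 1; x_2 ≥ 5 gives C(2,2) = 1; x_3 ≥ 4 gives C(3,2) = 3. Together 5.
No two caps can be exceeded simultaneously, so the pair terms are all 0.
By inclusion–exclusion the count is 21 − 5 + 0 = 16.

16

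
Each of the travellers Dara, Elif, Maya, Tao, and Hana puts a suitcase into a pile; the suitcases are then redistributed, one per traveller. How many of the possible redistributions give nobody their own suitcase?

Let Aᵢ be the assignments in which traveller i gets their own suitcase. We want the size of the complement of A₁∪…∪A_5.
By inclusion–exclusion this is Σ_{j=0}^{5} (−1)^j C(5,j)·(5−j)!.
Computing: 120 − 120 + 60 − 20 + 5 − 1 = 44.

44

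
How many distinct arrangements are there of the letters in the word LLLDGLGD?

420

Letter multiplicities in LLLDGLGD: D×2, G×2, L×4.
Dividing 8! = 40320 by 4!·2!·2! = 96 for the repeated letters gives 420.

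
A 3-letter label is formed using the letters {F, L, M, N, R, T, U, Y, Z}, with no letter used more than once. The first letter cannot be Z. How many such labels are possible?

The first letter has 9−1 = 8 choices (anything except Z).
The remaining 2 letters are filled from the other 8 symbols without repetition: 8 × 7 = 56.
Total: 8 × 56 = 448.

448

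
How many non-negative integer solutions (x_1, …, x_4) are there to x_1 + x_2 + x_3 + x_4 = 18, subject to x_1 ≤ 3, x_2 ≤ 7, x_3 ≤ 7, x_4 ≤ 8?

100

By stars and bars, unrestricted non-negative solutions to x_1+…+x_4 = 18 number C(18+3,3) = 1330.
Subtract solutions that violate a single cap (substitute x_i' = x_i − (cap_i+1)): x_1 ≥ 4 gives C(17,3) = 680; x_2 ≥ 8 gives C(13,3) = 286; x_3 ≥ 8 gives C(13,3) = 286; x_4 ≥ 9 gives C(12,3) = 220. Together 1472.
Add back pairs where two caps are both exceeded: 84 + 84 + 56 + 10 + 4 + 4 = 242.
By inclusion–exclusion the count is 1330 − 1472 + 242 = 100.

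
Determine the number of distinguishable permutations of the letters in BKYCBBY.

Letter multiplicities in BKYCBBY: B×3, C×1, K×1, Y×2.
Dividing 7! = 5040 by 3!·2! = 12 for the repeated letters gives 420.

420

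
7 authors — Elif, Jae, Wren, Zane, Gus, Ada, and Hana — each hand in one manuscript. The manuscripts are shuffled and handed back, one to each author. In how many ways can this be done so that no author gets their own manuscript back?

Let Aᵢ be the assignments in which author i gets their own manuscript. We want the size of the complement of A₁∪…∪A_7.
By inclusion–exclusion this is Σ_{j=0}^{7} (−1)^j C(7,j)·(7−j)!.
Computing: 5040 − 5040 + 2520 − 840 + 210 − 42 + 7 − 1 = 1854.

1854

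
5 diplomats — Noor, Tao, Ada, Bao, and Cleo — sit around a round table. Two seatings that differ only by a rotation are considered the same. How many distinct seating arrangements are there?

Around a circle, 5 distinct people have 5!/5 = (4)! = 24 rotationally distinct seatings.

24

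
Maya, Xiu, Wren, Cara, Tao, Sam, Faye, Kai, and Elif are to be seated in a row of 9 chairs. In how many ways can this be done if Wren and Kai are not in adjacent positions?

There are 9! = 362880 arrangements in all. If Wren and Kai are adjacent, merging them into one block gives 2·(8)! = 80640 arrangements.
Complementary counting: 362880 − 80640 = 282240.

282240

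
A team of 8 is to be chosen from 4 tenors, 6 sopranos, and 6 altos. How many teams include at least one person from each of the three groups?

Total 8-person selections from all 16: C(16,8) = 12870.
Selections missing a whole group: no tenors → C(12,8) = 495; no sopranos → C(10,8) = 45; no altos → C(10,8) = 45.
Add back selections omitting two groups (i.e. drawn from a single group): C(4,8) + C(6,8) + C(6,8) = 0.
By inclusion–exclusion: 12870 − 585 + 0 = 12285.

12285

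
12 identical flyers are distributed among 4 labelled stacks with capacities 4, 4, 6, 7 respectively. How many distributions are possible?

By stars and bars, unrestricted non-negative solutions to x_1+…+x_4 = 12 number C(12+3,3) = 455.
Subtract solutions that violate a single cap (substitute x_i' = x_i − (cap_i+1)): x_1 ≥ 5 gives C(10,3) = 120; x_2 ≥ 5 gives C(10,3) = 120; x_3 ≥ 7 gives C(8,3) = 56; x_4 ≥ 8 gives C(7,3) = 35. Together 331.
Add back pairs where two caps are both exceeded: 10 + 1 + 0 + 1 + 0 + 0 = 12.
By inclusion–exclusion the count is 455 − 331 + 12 = 136.

136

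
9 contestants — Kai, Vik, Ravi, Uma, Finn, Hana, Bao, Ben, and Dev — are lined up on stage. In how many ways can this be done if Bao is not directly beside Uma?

Of the 9! = 362880 arrangements, those with Bao and Uma adjacent number 2 × 8! = 80640 (treat the pair as a block with 2 internal orders).
Complementary counting: 362880 − 80640 = 282240.

282240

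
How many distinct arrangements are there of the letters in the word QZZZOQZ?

105

Letter multiplicities in QZZZOQZ: O×1, Q×2, Z×4.
The number of distinct arrangements is 7!/(4!·2!) = 5040/48 = 105.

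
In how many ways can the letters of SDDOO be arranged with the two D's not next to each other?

18

Total arrangements of SDDOO: 5!/(2!·2!) = 30.
If the two D's are adjacent, glue them into one block, leaving 4 items to arrange: (4)!/(2!) = 12 ways.
Subtracting, 30 − 12 = 18 arrangements keep the D's apart.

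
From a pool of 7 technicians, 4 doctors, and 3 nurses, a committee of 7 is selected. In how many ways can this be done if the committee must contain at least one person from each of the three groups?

Unrestricted: C(14,7) = 3432 ways to pick any 7 of the 14.
Selections missing a whole group: no technicians → C(7,7) = 1; no doctors → C(10,7) = 120; no nurses → C(11,7) = 330.
Add back selections omitting two groups (i.e. drawn from a single group): C(7,7) + C(4,7) + C(3,7) = 1.
By inclusion–exclusion: 3432 − 451 + 1 = 2982.

2982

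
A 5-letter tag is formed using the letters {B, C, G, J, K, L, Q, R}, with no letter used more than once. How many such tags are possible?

6720

This is a permutation of 5 out of 8: P(8,5) = 8!/3!.
8 × 7 × 6 × 5 × 4 = 6720.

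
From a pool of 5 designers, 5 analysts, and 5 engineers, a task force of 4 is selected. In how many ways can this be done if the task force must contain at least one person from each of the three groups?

With no constraint there are C(15,4) = 1365 possible selections.
Subtract selections that omit an entire group: no designers → C(10,4) = 210; no analysts → C(10,4) = 210; no engineers → C(10,4) = 210.
Add back selections omitting two groups (i.e. drawn from a single group): C(5,4) + C(5,4) + C(5,4) = 15.
By inclusion–exclusion: 1365 − 630 + 15 = 750.

750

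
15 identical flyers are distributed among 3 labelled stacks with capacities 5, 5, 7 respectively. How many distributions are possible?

Without the upper bounds there are C(17,2) = 136 ways to split 15 among 3 stacks.
Subtract solutions that violate a single cap (substitute x_i' = x_i − (cap_i+1)): x_1 ≥ 6 gives C(11,2) = 55; x_2 ≥ 6 gives C(11,2) = 55; x_3 ≥ 8 gives C(9,2) = 36. Together 146.
Add back pairs where two caps are both exceeded: 10 + 3 + 3 = 16.
By inclusion–exclusion the count is 136 − 146 + 16 = 6.

6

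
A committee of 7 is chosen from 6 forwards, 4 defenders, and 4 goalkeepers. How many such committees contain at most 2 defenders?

2472

Split by how many defenders are chosen (0 through 2).
Sum: C(4,0)·C(10,7) + C(4,1)·C(10,6) + C(4,2)·C(10,5) = 120 + 840 + 1512 = 2472.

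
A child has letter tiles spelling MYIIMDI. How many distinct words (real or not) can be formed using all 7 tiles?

420

Letter multiplicities in MYIIMDI: D×1, I×3, M×2, Y×1.
So there are 7! / (3!·2!) = 420 distinguishable arrangements.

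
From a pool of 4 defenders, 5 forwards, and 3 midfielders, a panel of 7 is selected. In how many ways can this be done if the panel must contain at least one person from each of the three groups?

747

Total 7-person selections from all 12: C(12,7) = 792.
Subtract selections that omit an entire group: no defenders → C(8,7) = 8; no forwards → C(7,7) = 1; no midfielders → C(9,7) = 36.
Add back selections omitting two groups (i.e. drawn from a single group): C(4,7) + C(5,7) + C(3,7) = 0.
By inclusion–exclusion: 792 − 45 + 0 = 747.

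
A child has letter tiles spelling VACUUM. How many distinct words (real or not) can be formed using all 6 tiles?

360

Letter multiplicities in VACUUM: A×1, C×1, M×1, U×2, V×1.
So there are 6! / (2!) = 360 distinguishable arrangements.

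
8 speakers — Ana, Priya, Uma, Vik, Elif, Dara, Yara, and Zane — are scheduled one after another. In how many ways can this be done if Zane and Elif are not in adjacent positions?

30240

Of the 8! = 40320 arrangements, those with Zane and Elif adjacent number 2 × 7! = 10080 (treat the pair as a block with 2 internal orders).
So 40320 − 10080 = 30240 arrangements keep them apart.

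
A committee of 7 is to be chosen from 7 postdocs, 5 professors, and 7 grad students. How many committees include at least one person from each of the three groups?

With no constraint there are C(19,7) = 50388 possible selections.
Selections missing a whole group: no postdocs → C(12,7) = 792; no professors → C(14,7) = 3432; no grad students → C(12,7) = 792.
Add back selections omitting two groups (i.e. drawn from a single group): C(7,7) + C(5,7) + C(7,7) = 2.
By inclusion–exclusion: 50388 − 5016 + 2 = 45374.

45374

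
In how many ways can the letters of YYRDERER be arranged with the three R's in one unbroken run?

Treat the 3 copies of R as a single block. The multiset to arrange is then {RRR, D, E, E, Y, Y}, 6 items in all.
That gives (6)!/(2!·2!) = 180 arrangements.

180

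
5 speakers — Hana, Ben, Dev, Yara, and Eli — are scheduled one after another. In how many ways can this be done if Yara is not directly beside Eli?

72

Of the 5! = 120 arrangements, those with Yara and Eli adjacent number 2 × 4! = 48 (treat the pair as a block with 2 internal orders).
Complementary counting: 120 − 48 = 72.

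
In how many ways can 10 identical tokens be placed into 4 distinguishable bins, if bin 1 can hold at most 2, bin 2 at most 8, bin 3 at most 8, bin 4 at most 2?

73

Ignoring the caps, the number of non-negative solutions to x_1+…+x_4 = 10 is C(13,3) = 286.
Subtract solutions that violate a single cap (substitute x_i' = x_i − (cap_i+1)): x_1 ≥ 3 gives C(10,3) = 120; x_2 ≥ 9 gives C(4,3) = 4; x_3 ≥ 9 gives C(4,3) = 4; x_4 ≥ 3 gives C(10,3) = 120. Together 248.
Add back pairs where two caps are both exceeded: 0 + 0 + 35 + 0 + 0 + 0 = 35.
By inclusion–exclusion the count is 286 − 248 + 35 = 73.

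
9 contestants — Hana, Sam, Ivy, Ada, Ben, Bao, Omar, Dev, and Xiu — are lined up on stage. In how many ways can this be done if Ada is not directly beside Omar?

There are 9! = 362880 arrangements in all. If Ada and Omar are adjacent, merging them into one block gives 2·(8)! = 80640 arrangements.
Complementary counting: 362880 − 80640 = 282240.

282240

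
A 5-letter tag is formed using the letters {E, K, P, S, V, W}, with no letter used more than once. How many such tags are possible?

This is a permutation of 5 out of 6: P(6,5) = 6!/1!.
6 × 5 × 4 × 3 × 2 = 720.

720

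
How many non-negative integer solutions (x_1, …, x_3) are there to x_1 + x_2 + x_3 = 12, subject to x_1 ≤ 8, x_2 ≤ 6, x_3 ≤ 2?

Ignoring the caps, the number of non-negative solutions to x_1+…+x_3 = 12 is C(14,2) = 91.
Subtract solutions that violate a single cap (substitute x_i' = x_i − (cap_i+1)): x_1 ≥ 9 gives C(5,2) = 10; x_2 ≥ 7 gives C(7,2) = 21; x_3 ≥ 3 gives C(11,2) = 55. Together 86.
Add back pairs where two caps are both exceeded: 0 + 1 + 6 = 7.
By inclusion–exclusion the count is 91 − 86 + 7 = 12.

12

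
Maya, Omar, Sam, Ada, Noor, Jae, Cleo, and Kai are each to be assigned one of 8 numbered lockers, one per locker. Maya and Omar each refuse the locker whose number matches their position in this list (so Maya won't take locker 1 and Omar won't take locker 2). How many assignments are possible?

Let Aᵢ (for i ∈ {1, 2}) be the placements that put person i in their forbidden locker. Any j of these fix j positions, leaving (8−j)! ways to fill the rest, and there are C(2,j) ways to pick which j.
By inclusion–exclusion, the number of valid placements is Σ_{j=0}^{2} (−1)^j C(2,j)·(8−j)!.
Computing: 40320 − 10080 + 720 = 30960.

30960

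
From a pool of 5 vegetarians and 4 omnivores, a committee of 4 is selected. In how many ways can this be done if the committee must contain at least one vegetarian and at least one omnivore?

120

Unrestricted: C(9,4) = 126 ways to pick any 4 of the 9.
Subtract selections that omit an entire group: no vegetarians → C(4,4) = 1; no omnivores → C(5,4) = 5.
Both groups omitted at once is impossible, so 126 − 6 = 120.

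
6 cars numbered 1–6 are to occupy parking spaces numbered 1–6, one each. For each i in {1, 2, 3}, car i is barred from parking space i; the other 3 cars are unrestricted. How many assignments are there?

426

Let Aᵢ (for i ∈ {1, 2, 3}) be the placements that put car i in its forbidden parking space. Any j of these fix j positions, leaving (6−j)! ways to fill the rest, and there are C(3,j) ways to pick which j.
By inclusion–exclusion, the number of valid placements is Σ_{j=0}^{3} (−1)^j C(3,j)·(6−j)!.
Computing: 720 − 360 + 72 − 6 = 426.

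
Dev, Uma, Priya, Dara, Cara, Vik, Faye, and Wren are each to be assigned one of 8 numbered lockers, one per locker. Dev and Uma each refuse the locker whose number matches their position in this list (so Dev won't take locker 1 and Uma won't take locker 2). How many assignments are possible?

Let Aᵢ (for i ∈ {1, 2}) be the placements that put person i in their forbidden locker. Any j of these fix j positions, leaving (8−j)! ways to fill the rest, and there are C(2,j) ways to pick which j.
By inclusion–exclusion, the number of valid placements is Σ_{j=0}^{2} (−1)^j C(2,j)·(8−j)!.
Computing: 40320 − 10080 + 720 = 30960.

30960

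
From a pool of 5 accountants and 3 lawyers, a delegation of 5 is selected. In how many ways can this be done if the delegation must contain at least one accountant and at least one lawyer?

55

With no constraint there are C(8,5) = 56 possible selections.
Subtract selections that omit an entire group: no accountants → C(3,5) = 0; no lawyers → C(5,5) = 1.
Both groups omitted at once is impossible, so 56 − 1 = 55.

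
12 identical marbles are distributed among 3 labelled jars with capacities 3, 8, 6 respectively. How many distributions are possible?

18

Ignoring the caps, the number of non-negative solutions to x_1+…+x_3 = 12 is C(14,2) = 91.
Subtract solutions that violate a single cap (substitute x_i' = x_i − (cap_i+1)): x_1 ≥ 4 gives C(10,2) = 45; x_2 ≥ 9 gives C(5,2) = 10; x_3 ≥ 7 gives C(7,2) = 21. Together 76.
Add back pairs where two caps are both exceeded: 0 + 3 + 0 = 3.
By inclusion–exclusion the count is 91 − 76 + 3 = 18.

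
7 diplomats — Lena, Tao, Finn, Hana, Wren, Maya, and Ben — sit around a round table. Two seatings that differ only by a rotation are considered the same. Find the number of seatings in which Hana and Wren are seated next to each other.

240

Treat {Hana, Wren} as one unit (2 internal orders) and seat the resulting 6 units around the table: (5)! circular arrangements.
So 2 × (5)! = 2 × 120 = 240.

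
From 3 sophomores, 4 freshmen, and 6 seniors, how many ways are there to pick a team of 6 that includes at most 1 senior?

Split by how many seniors are chosen (0 through 1).
Sum: C(6,0)·C(7,6) + C(6,1)·C(7,5) = 7 + 126 = 133.

133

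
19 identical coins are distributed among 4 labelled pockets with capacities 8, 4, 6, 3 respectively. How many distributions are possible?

10

Without the upper bounds there are C(22,3) = 1540 ways to split 19 among 4 pockets.
Subtract solutions that violate a single cap (substitute x_i' = x_i − (cap_i+1)): x_1 ≥ 9 gives C(13,3) = 286; x_2 ≥ 5 gives C(17,3) = 680; x_3 ≥ 7 gives C(15,3) = 455; x_4 ≥ 4 gives C(18,3) = 816. Together 2237.
Add back pairs where two caps are both exceeded: 56 + 20 + 84 + 120 + 286 + 165 = 731.
Subtract triples: 0 + 4 + 0 + 20 = 24.
By inclusion–exclusion the count is 1540 − 2237 + 731 − 24 = 10.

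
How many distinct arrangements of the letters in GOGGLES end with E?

120

Fix E in the last position and arrange the remaining 6 letters.
Those 6 letters have G appearing 3 times, giving (6)!/(3!) = 120.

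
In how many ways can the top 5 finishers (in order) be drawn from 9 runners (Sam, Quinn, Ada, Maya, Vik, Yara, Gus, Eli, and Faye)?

There are 9 choices for 1st place, 8 for 2nd, and so on down to 5 for position 5.
That gives 9 × 8 × 7 × 6 × 5 = 15120.

15120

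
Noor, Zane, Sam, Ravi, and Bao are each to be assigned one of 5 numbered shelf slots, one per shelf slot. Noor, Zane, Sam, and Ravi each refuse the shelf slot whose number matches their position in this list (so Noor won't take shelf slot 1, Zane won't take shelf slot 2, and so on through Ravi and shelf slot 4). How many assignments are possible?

53

Let Aᵢ (for 1 ≤ i ≤ 4) be the placements that put person i in their forbidden shelf slot. Any j of these fix j positions, leaving (5−j)! ways to fill the rest, and there are C(4,j) ways to pick which j.
By inclusion–exclusion, the number of valid placements is Σ_{j=0}^{4} (−1)^j C(4,j)·(5−j)!.
Computing: 120 − 96 + 36 − 8 + 1 = 53.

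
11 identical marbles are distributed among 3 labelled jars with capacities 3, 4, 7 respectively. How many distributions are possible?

By stars and bars, unrestricted non-negative solutions to x_1+…+x_3 = 11 number C(11+2,2) = 78.
Subtract solutions that violate a single cap (substitute x_i' = x_i − (cap_i+1)): x_1 ≥ 4 gives C(9,2) = 36; x_2 ≥ 5 gives C(8,2) = 28; x_3 ≥ 8 gives C(5,2) = 10. Together 74.
Add back pairs where two caps are both exceeded: 6 + 0 + 0 = 6.
By inclusion–exclusion the count is 78 − 74 + 6 = 10.

10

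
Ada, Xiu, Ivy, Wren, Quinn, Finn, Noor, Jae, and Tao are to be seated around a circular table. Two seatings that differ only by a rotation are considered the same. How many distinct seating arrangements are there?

Seat Ada anywhere (absorbing the rotational symmetry), then permute the other 8: (8)! = 40320.

40320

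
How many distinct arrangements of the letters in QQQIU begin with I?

4

Fix I in the first position and arrange the remaining 4 letters.
Those 4 letters have Q appearing 3 times, giving (4)!/(3!) = 4.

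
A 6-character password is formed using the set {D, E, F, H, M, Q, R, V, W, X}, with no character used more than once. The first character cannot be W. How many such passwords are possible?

The first character has 10−1 = 9 choices (anything except W).
The remaining 5 characters are filled from the other 9 symbols without repetition: 9 × 8 × 7 × 6 × 5 = 15120.
Total: 9 × 15120 = 136080.

136080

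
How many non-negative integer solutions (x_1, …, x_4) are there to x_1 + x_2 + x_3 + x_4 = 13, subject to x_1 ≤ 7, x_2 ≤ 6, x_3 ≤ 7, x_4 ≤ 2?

Ignoring the caps, the number of non-negative solutions to x_1+…+x_4 = 13 is C(16,3) = 560.
Subtract solutions that violate a single cap (substitute x_i' = x_i − (cap_i+1)): x_1 ≥ 8 gives C(8,3) = 56; x_2 ≥ 7 gives C(9,3) = 84; x_3 ≥ 8 gives C(8,3) = 56; x_4 ≥ 3 gives C(13,3) = 286. Together 482.
Add back pairs where two caps are both exceeded: 0 + 0 + 10 + 0 + 20 + 10 = 40.
By inclusion–exclusion the count is 560 − 482 + 40 = 118.

118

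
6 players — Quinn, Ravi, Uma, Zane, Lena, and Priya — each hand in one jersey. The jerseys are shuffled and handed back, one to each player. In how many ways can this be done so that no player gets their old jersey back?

265

Let Aᵢ be the assignments in which player i gets their old jersey. We want the size of the complement of A₁∪…∪A_6.
By inclusion–exclusion this is Σ_{j=0}^{6} (−1)^j C(6,j)·(6−j)!.
Computing: 720 − 720 + 360 − 120 + 30 − 6 + 1 = 265.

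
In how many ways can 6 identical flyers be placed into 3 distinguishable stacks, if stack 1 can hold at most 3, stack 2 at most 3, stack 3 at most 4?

Without the upper bounds there are C(8,2) = 28 ways to split 6 among 3 stacks.
Subtract solutions that violate a single cap (substitute x_i' = x_i − (cap_i+1)): x_1 ≥ 4 gives C(4,2) = 6; x_2 ≥ 4 gives C(4,2) = 6; x_3 ≥ 5 gives C(3,2) = 3. Together 15.
No two caps can be exceeded simultaneously, so the pair terms are all 0.
By inclusion–exclusion the count is 28 − 15 + 0 = 13.

13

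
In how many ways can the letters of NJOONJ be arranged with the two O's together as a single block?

30

Treat the 2 copies of O as a single block. The multiset to arrange is then {OO, J, J, N, N}, 5 items in all.
That gives (5)!/(2!·2!) = 30 arrangements.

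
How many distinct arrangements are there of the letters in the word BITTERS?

Letter multiplicities in BITTERS: B×1, E×1, I×1, R×1, S×1, T×2.
Dividing 7! = 5040 by 2! = 2 for the repeated letters gives 2520.

2520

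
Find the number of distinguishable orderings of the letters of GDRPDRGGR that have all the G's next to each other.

Treat the 3 copies of G as a single block. The multiset to arrange is then {GGG, D, D, P, R, R, R}, 7 items in all.
That gives (7)!/(3!·2!) = 420 arrangements.

420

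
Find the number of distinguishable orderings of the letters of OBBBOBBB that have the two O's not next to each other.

Total arrangements of OBBBOBBB: 8!/(6!·2!) = 28.
If the two O's are adjacent, glue them into one block, leaving 7 items to arrange: (7)!/(6!) = 7 ways.
Subtracting, 28 − 7 = 21 arrangements keep the O's apart.

21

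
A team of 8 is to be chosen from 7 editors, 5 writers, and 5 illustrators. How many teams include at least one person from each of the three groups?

23275

Unrestricted: C(17,8) = 24310 ways to pick any 8 of the 17.
Subtract selections that omit an entire group: no editors → C(10,8) = 45; no writers → C(12,8) = 495; no illustrators → C(12,8) = 495.
Add back selections omitting two groups (i.e. drawn from a single group): C(7,8) + C(5,8) + C(5,8) = 0.
By inclusion–exclusion: 24310 − 1035 + 0 = 23275.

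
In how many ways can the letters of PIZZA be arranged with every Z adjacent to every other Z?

Treat the 2 copies of Z as a single block. The multiset to arrange is then {ZZ, A, I, P}, 4 items in all.
All 4 items are distinct, so there are (4)! = 24 arrangements.

24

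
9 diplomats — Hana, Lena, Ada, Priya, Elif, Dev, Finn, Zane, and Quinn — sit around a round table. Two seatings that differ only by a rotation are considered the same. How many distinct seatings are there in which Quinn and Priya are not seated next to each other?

30240

All circular seatings of 9 people number (8)! = 40320.
Seatings with Quinn beside Priya: treat them as a block with 2 internal orders, giving 2 × (7)! = 10080.
Subtracting, 40320 − 10080 = 30240.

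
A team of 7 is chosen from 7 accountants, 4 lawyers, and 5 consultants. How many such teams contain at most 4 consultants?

Split by how many consultants are chosen (0 through 4).
Sum: C(5,0)·C(11,7) + C(5,1)·C(11,6) + C(5,2)·C(11,5) + C(5,3)·C(11,4) + C(5,4)·C(11,3) = 330 + 2310 + 4620 + 3300 + 825 = 11385.

11385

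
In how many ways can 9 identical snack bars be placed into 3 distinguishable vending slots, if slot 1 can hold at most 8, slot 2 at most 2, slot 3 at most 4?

14

Ignoring the caps, the number of non-negative solutions to x_1+…+x_3 = 9 is C(11,2) = 55.
Subtract solutions that violate a single cap (substitute x_i' = x_i − (cap_i+1)): x_1 ≥ 9 gives C(2,2) = 1; x_2 ≥ 3 gives C(8,2) = 28; x_3 ≥ 5 gives C(6,2) = 15. Together 44.
Add back pairs where two caps are both exceeded: 0 + 0 + 3 = 3.
By inclusion–exclusion the count is 55 − 44 + 3 = 14.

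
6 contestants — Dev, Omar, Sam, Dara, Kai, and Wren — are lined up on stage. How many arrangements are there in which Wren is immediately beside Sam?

Place the 4 others and the Wren-Sam pair as 5 objects in a line; the pair has 2 internal arrangements.
So the count is 2·(5)! = 240.

240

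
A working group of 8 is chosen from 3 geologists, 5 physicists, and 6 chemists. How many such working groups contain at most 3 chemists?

1589

Split by how many chemists are chosen (0 through 3).
Sum: C(6,0)·C(8,8) + C(6,1)·C(8,7) + C(6,2)·C(8,6) + C(6,3)·C(8,5) = 1 + 48 + 420 + 1120 = 1589.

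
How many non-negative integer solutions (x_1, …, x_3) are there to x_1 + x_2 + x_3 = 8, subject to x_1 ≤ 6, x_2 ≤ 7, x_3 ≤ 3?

26

Ignoring the caps, the number of non-negative solutions to x_1+…+x_3 = 8 is C(10,2) = 45.
Subtract solutions that violate a single cap (substitute x_i' = x_i − (cap_i+1)): x_1 ≥ 7 gives C(3,2) = 3; x_2 ≥ 8 gives C(2,2) = 1; x_3 ≥ 4 gives C(6,2) = 15. Together 19.
No two caps can be exceeded simultaneously, so the pair terms are all 0.
By inclusion–exclusion the count is 45 − 19 + 0 = 26.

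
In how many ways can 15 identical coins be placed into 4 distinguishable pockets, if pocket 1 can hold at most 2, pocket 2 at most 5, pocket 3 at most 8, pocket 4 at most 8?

99

By stars and bars, unrestricted non-negative solutions to x_1+…+x_4 = 15 number C(15+3,3) = 816.
Subtract solutions that violate a single cap (substitute x_i' = x_i − (cap_i+1)): x_1 ≥ 3 gives C(15,3) = 455; x_2 ≥ 6 gives C(12,3) = 220; x_3 ≥ 9 gives C(9,3) = 84; x_4 ≥ 9 gives C(9,3) = 84. Together 843.
Add back pairs where two caps are both exceeded: 84 + 20 + 20 + 1 + 1 + 0 = 126.
By inclusion–exclusion the count is 816 − 843 + 126 = 99.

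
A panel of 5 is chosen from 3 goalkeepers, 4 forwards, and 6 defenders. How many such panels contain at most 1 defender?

Split by how many defenders are chosen (0 through 1).
Sum: C(6,0)·C(7,5) + C(6,1)·C(7,4) = 21 + 210 = 231.

231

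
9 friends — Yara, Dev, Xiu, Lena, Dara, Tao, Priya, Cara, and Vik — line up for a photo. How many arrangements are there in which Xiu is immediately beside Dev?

80640

Treat {Xiu, Dev} as a single unit. There are 8 units to order, and the pair itself can be ordered 2 ways.
So the count is 2·(8)! = 80640.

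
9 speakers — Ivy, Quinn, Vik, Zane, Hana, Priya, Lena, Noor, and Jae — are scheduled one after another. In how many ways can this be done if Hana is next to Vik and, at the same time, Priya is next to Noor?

Treat {Hana,Vik} as one block (2 orders) and {Priya,Noor} as another (2 orders).
That leaves 7 units to arrange: 2 × 2 × 7! = 4 × 5040 = 20160.

20160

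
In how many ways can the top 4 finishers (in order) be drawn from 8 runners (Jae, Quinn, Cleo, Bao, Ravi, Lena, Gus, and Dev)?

1680

This is an ordered selection of 4 from 8: P(8,4).
That gives 8 × 7 × 6 × 5 = 1680.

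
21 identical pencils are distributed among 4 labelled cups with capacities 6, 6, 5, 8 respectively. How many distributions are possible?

35

Ignoring the caps, the number of non-negative solutions to x_1+…+x_4 = 21 is C(24,3) = 2024.
Subtract solutions that violate a single cap (substitute x_i' = x_i − (cap_i+1)): x_1 ≥ 7 gives C(17,3) = 680; x_2 ≥ 7 gives C(17,3) = 680; x_3 ≥ 6 gives C(18,3) = 816; x_4 ≥ 9 gives C(15,3) = 455. Together 2631.
Add back pairs where two caps are both exceeded: 120 + 165 + 56 + 165 + 56 + 84 = 646.
Subtract triples: 4 + 0 + 0 + 0 = 4.
By inclusion–exclusion the count is 2024 − 2631 + 646 − 4 = 35.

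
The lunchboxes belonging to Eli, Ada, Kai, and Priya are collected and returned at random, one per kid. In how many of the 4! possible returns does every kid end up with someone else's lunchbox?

9

Count assignments avoiding every fixed point. For any j of the 4 kids fixed to their own lunchbox, the other 4−j can be arranged in (4−j)! ways.
By inclusion–exclusion this is Σ_{j=0}^{4} (−1)^j C(4,j)·(4−j)!.
Computing: 24 − 24 + 12 − 4 + 1 = 9.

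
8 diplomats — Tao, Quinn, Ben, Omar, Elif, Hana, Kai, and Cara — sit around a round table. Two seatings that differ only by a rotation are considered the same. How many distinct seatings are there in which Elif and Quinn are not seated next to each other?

Without the restriction there are (7)! = 5040 seatings.
Seatings with Elif beside Quinn: treat them as a block with 2 internal orders, giving 2 × (6)! = 1440.
Subtracting, 5040 − 1440 = 3600.

3600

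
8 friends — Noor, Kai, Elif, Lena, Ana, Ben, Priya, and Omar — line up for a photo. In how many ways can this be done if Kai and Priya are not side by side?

There are 8! = 40320 arrangements in all. If Kai and Priya are adjacent, merging them into one block gives 2·(7)! = 10080 arrangements.
So 40320 − 10080 = 30240 arrangements keep them apart.

30240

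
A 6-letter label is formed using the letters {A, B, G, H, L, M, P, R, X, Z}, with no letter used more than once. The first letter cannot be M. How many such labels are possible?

The first letter has 10−1 = 9 choices (anything except M).
The remaining 5 letters are filled from the other 9 symbols without repetition: 9 × 8 × 7 × 6 × 5 = 15120.
Total: 9 × 15120 = 136080.

136080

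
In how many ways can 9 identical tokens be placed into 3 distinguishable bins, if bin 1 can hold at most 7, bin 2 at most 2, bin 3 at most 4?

By stars and bars, unrestricted non-negative solutions to x_1+…+x_3 = 9 number C(9+2,2) = 55.
Subtract solutions that violate a single cap (substitute x_i' = x_i − (cap_i+1)): x_1 ≥ 8 gives C(3,2) = 3; x_2 ≥ 3 gives C(8,2) = 28; x_3 ≥ 5 gives C(6,2) = 15. Together 46.
Add back pairs where two caps are both exceeded: 0 + 0 + 3 = 3.
By inclusion–exclusion the count is 55 − 46 + 3 = 12.

12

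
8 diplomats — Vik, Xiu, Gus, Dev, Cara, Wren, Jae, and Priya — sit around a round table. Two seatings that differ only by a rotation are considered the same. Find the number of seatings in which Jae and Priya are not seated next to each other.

3600

Without the restriction there are (7)! = 5040 seatings.
Those with Jae next to Priya: fuse the pair into one unit and seat 7 units around a circle — 2·(6)! = 1440.
Subtracting, 5040 − 1440 = 3600.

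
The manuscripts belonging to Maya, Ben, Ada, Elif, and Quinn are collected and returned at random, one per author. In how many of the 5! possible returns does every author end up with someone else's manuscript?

44

This is the derangement count D_5: permutations of 5 items with no fixed point.
By inclusion–exclusion this is Σ_{j=0}^{5} (−1)^j C(5,j)·(5−j)!.
Computing: 120 − 120 + 60 − 20 + 5 − 1 = 44.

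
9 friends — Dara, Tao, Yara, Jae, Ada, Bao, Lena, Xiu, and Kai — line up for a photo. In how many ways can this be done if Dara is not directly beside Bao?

282240

Of the 9! = 362880 arrangements, those with Dara and Bao adjacent number 2 × 8! = 80640 (treat the pair as a block with 2 internal orders).
Complementary counting: 362880 − 80640 = 282240.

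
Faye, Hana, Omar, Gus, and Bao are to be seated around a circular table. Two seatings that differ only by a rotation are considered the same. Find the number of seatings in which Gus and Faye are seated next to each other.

12

Treat {Gus, Faye} as one unit (2 internal orders) and seat the resulting 4 units around the table: (3)! circular arrangements.
So 2 × (3)! = 2 × 6 = 12.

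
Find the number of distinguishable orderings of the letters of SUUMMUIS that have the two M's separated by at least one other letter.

1260

There are 8!/(3!·2!·2!) = 1680 arrangements of SUUMMUIS in total.
If the two M's are adjacent, glue them into one block, leaving 7 items to arrange: (7)!/(3!·2!) = 420 ways.
Hence 1680 − 420 = 1260.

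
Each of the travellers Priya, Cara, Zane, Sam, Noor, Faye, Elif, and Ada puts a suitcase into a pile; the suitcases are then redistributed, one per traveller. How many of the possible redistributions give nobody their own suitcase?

14833

Let Aᵢ be the assignments in which traveller i gets their own suitcase. We want the size of the complement of A₁∪…∪A_8.
By inclusion–exclusion this is Σ_{j=0}^{8} (−1)^j C(8,j)·(8−j)!.
Computing: 40320 − 40320 + 20160 − 6720 + 1680 − 336 + 56 − 8 + 1 = 14833.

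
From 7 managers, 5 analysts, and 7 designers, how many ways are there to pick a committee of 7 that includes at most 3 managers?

Split by how many managers are chosen (0 through 3).
Sum: C(7,0)·C(12,7) + C(7,1)·C(12,6) + C(7,2)·C(12,5) + C(7,3)·C(12,4) = 792 + 6468 + 16632 + 17325 = 41217.

41217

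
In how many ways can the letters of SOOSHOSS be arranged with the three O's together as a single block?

Treat the 3 copies of O as a single block. The multiset to arrange is then {OOO, H, S, S, S, S}, 6 items in all.
That gives (6)!/(4!) = 30 arrangements.

30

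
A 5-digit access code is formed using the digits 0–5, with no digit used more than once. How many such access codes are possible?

This is a permutation of 5 out of 6: P(6,5) = 6!/1!.
6 × 5 × 4 × 3 × 2 = 720.

720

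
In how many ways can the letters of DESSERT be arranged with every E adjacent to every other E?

360

Treat the 2 copies of E as a single block. The multiset to arrange is then {EE, D, R, S, S, T}, 6 items in all.
That gives (6)!/(2!) = 360 arrangements.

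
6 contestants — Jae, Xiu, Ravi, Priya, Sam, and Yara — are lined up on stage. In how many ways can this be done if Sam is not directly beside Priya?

480

Of the 6! = 720 arrangements, those with Sam and Priya adjacent number 2 × 5! = 240 (treat the pair as a block with 2 internal orders).
Complementary counting: 720 − 240 = 480.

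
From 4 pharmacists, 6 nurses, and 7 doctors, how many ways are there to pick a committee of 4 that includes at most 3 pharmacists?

2379

Split by how many pharmacists are chosen (0 through 3).
Sum: C(4,0)·C(13,4) + C(4,1)·C(13,3) + C(4,2)·C(13,2) + C(4,3)·C(13,1) = 715 + 1144 + 468 + 52 = 2379.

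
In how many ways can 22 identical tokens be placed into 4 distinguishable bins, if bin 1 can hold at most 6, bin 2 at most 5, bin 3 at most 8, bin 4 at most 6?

20

Ignoring the caps, the number of non-negative solutions to x_1+…+x_4 = 22 is C(25,3) = 2300.
Subtract solutions that violate a single cap (substitute x_i' = x_i − (cap_i+1)): x_1 ≥ 7 gives C(18,3) = 816; x_2 ≥ 6 gives C(19,3) = 969; x_3 ≥ 9 gives C(16,3) = 560; x_4 ≥ 7 gives C(18,3) = 816. Together 3161.
Add back pairs where two caps are both exceeded: 220 + 84 + 165 + 120 + 220 + 84 = 893.
Subtract triples: 1 + 10 + 0 + 1 = 12.
By inclusion–exclusion the count is 2300 − 3161 + 893 − 12 = 20.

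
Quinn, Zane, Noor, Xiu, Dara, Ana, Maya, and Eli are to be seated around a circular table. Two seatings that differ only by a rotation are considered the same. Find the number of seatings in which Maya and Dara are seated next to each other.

Treat {Maya, Dara} as one unit (2 internal orders) and seat the resulting 7 units around the table: (6)! circular arrangements.
So 2 × (6)! = 2 × 720 = 1440.

1440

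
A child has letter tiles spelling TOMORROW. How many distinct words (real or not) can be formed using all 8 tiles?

3360

Letter multiplicities in TOMORROW: M×1, O×3, R×2, T×1, W×1.
So there are 8! / (3!·2!) = 3360 distinguishable arrangements.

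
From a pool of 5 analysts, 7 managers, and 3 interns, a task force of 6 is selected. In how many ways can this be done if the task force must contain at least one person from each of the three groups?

3850

With no constraint there are C(15,6) = 5005 possible selections.
Selections missing a whole group: no analysts → C(10,6) = 210; no managers → C(8,6) = 28; no interns → C(12,6) = 924.
Add back selections omitting two groups (i.e. drawn from a single group): C(5,6) + C(7,6) + C(3,6) = 7.
By inclusion–exclusion: 5005 − 1162 + 7 = 3850.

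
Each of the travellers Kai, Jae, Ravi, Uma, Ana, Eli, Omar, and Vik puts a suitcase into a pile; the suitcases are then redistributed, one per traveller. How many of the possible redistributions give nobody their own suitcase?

14833

Let Aᵢ be the assignments in which traveller i gets their own suitcase. We want the size of the complement of A₁∪…∪A_8.
By inclusion–exclusion this is Σ_{j=0}^{8} (−1)^j C(8,j)·(8−j)!.
Computing: 40320 − 40320 + 20160 − 6720 + 1680 − 336 + 56 − 8 + 1 = 14833.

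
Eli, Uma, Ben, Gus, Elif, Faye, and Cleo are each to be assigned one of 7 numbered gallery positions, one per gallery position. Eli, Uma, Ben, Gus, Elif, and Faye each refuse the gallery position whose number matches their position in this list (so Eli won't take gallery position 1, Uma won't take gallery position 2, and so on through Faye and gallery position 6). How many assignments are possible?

Let Aᵢ (for 1 ≤ i ≤ 6) be the placements that put person i in their forbidden gallery position. Any j of these fix j positions, leaving (7−j)! ways to fill the rest, and there are C(6,j) ways to pick which j.
By inclusion–exclusion, the number of valid placements is Σ_{j=0}^{6} (−1)^j C(6,j)·(7−j)!.
Computing: 5040 − 4320 + 1800 − 480 + 90 − 12 + 1 = 2119.

2119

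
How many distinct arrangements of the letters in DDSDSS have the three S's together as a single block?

Treat the 3 copies of S as a single block. The multiset to arrange is then {SSS, D, D, D}, 4 items in all.
That gives (4)!/(3!) = 4 arrangements.

4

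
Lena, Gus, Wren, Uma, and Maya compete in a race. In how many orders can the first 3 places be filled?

60

There are 5 choices for 1st place, 4 for 2nd, and 3 for 3rd.
That gives 5 × 4 × 3 = 60.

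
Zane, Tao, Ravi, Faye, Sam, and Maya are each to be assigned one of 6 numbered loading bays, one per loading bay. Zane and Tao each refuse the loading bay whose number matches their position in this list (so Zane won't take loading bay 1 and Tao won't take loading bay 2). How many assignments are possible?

504

Let Aᵢ (for i ∈ {1, 2}) be the placements that put person i in their forbidden loading bay. Any j of these fix j positions, leaving (6−j)! ways to fill the rest, and there are C(2,j) ways to pick which j.
By inclusion–exclusion, the number of valid placements is Σ_{j=0}^{2} (−1)^j C(2,j)·(6−j)!.
Computing: 720 − 240 + 24 = 504.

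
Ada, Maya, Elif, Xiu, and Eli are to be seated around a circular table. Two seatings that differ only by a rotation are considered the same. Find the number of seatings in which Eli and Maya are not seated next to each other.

12

Without the restriction there are (4)! = 24 seatings.
Those with Eli next to Maya: fuse the pair into one unit and seat 4 units around a circle — 2·(3)! = 12.
Subtracting, 24 − 12 = 12.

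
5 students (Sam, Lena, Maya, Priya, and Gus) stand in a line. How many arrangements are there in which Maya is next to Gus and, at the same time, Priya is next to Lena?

24

Treat {Maya,Gus} as one block (2 orders) and {Priya,Lena} as another (2 orders).
That leaves 3 units to arrange: 2 × 2 × 3! = 4 × 6 = 24.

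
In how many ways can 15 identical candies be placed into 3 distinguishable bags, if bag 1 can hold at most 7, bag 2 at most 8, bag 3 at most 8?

44

Without the upper bounds there are C(17,2) = 136 ways to split 15 among 3 bags.
Subtract solutions that violate a single cap (substitute x_i' = x_i − (cap_i+1)): x_1 ≥ 8 gives C(9,2) = 36; x_2 ≥ 9 gives C(8,2) = 28; x_3 ≥ 9 gives C(8,2) = 28. Together 92.
No two caps can be exceeded simultaneously, so the pair terms are all 0.
By inclusion–exclusion the count is 136 − 92 + 0 = 44.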